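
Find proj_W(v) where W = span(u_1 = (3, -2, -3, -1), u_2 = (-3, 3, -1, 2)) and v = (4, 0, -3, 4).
proj_W(v) = (54/37, -109/333, -1346/333, 53/333)

Set up U = [u_1 | ... | u_2] ∈ R^(4×2). The projector onto W = col(U) is P = U (U^T U)^(-1) U^T.
Compute U^T U =
  [23, -14]
  [-14, 23],
and U^T v = (17, -1).
Solve U^T U · c = U^T v for the coefficients: c = (377/333, 215/333). The projection is proj_W(v) = U c.
Check: (v - proj_W(v)) · u_1 = 0  (should be 0).
Check: (v - proj_W(v)) · u_2 = 0  (should be 0).
Result: proj_W(v) = (54/37, -109/333, -1346/333, 53/333).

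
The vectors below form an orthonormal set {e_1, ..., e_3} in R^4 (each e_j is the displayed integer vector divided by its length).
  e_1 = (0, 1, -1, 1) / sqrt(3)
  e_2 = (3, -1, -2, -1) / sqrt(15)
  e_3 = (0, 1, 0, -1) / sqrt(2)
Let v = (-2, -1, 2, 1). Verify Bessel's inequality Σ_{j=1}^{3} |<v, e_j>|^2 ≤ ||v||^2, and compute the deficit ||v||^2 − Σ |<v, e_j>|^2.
Σ |<v, e_j>|^2 = 10; ||v||^2 = 10; deficit = 0

Write each e_j = u_j / sqrt(<u_j, u_j>) where u_j is the displayed integer vector. Then <v, e_j> = <v, u_j> / sqrt(<u_j, u_j>), so |<v, e_j>|^2 = <v, u_j>^2 / <u_j, u_j>.
Coefficients: <v, e_1> = -2/sqrt(3), <v, e_2> = -10/sqrt(15), <v, e_3> = -2/sqrt(2).
Square and sum: Σ |<v, e_j>|^2 = 10.
Compute ||v||^2 = v·v = 10.
Deficit = 10 − 10 = 0 ≥ 0, confirming Bessel's inequality. (The deficit equals ||v − Σ <v,e_j> e_j||^2, the squared distance from v to span{e_j}.)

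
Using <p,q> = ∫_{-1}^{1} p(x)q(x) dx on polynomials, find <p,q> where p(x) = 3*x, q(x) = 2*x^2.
<p,q> = 0

Expand the product: p(x)·q(x) = 6*x^3.
∫_{-1}^{1} of each monomial x^k gives [2/(k+1) if k even, 0 if k odd]. Integrating term-by-term (or equivalently evaluating the antiderivative F(x) = 3*x^4/2 at the endpoints):
  F(1) − F(−1) = 3/2 − (3/2) = 0.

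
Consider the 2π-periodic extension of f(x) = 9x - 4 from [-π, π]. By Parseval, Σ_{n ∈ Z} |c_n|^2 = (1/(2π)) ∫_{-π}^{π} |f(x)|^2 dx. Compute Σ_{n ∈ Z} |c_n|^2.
Σ |c_n|^2 = 27π^2 + 16

Expand and integrate term by term over [-π, π]:
  ∫ (9x)^2 dx = 81·(2π^3/3); ∫ 2·9·(-4)·x dx = 0 (odd integrand); ∫ (-4)^2 dx = 16·2π.
So (1/(2π)) ∫_{-π}^{π} (9x - 4)^2 dx = 81π^2/3 + 16 = 27π^2 + 16.
Parseval ⇒ Σ |c_n|^2 = 27π^2 + 16.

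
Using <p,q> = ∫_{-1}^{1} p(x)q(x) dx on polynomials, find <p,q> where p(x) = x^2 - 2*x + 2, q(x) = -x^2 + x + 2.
<p,q> = 94/15

Expand the product: p(x)·q(x) = -x^4 + 3*x^3 - 2*x^2 - 2*x + 4.
∫_{-1}^{1} of each monomial x^k gives [2/(k+1) if k even, 0 if k odd]. Integrating term-by-term (or equivalently evaluating the antiderivative F(x) = -x^5/5 + 3*x^4/4 - 2*x^3/3 - x^2 + 4*x at the endpoints):
  F(1) − F(−1) = 173/60 − (-203/60) = 94/15.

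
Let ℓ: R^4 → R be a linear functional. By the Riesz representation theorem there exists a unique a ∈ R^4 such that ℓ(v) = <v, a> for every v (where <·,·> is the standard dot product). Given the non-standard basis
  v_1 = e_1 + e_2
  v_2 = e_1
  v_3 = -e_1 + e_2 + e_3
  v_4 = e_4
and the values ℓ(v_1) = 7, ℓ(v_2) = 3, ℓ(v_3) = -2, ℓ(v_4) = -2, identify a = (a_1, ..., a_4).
a = (3, 4, -3, -2)

Write a = (a_1, ..., a_4) in the standard basis. For each basis vector v_i, ℓ(v_i) = <v_i, a> is a linear equation in the a_j's. Collect the n equations into a matrix system V a = ℓ, where row i of V is v_i (expressed in the standard basis). Since V is invertible (lower-triangular with 1s on the diagonal, up to permutation), solve by back-substitution:
  V =
[[1, 1, 0, 0],
 [1, 0, 0, 0],
 [-1, 1, 1, 0],
 [0, 0, 0, 1]]
  V a = (7, 3, -2, -2)
Solving gives a = (3, 4, -3, -2).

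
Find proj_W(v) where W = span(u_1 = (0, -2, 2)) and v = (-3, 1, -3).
proj_W(v) = (0, 2, -2)

Set up U = [u_1 | ... | u_1] ∈ R^(3×1). The projector onto W = col(U) is P = U (U^T U)^(-1) U^T.
Compute U^T U =
  [8],
and U^T v = (-8).
Solve U^T U · c = U^T v for the coefficients: c = (-1). The projection is proj_W(v) = U c.
Check: (v - proj_W(v)) · u_1 = 0  (should be 0).
Result: proj_W(v) = (0, 2, -2).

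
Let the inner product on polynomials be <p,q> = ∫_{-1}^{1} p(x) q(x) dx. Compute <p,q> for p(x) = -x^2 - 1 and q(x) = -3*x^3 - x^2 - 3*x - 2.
<p,q> = 32/5

Expand the product: p(x)·q(x) = 3*x^5 + x^4 + 6*x^3 + 3*x^2 + 3*x + 2.
∫_{-1}^{1} of each monomial x^k gives [2/(k+1) if k even, 0 if k odd]. Integrating term-by-term (or equivalently evaluating the antiderivative F(x) = x^6/2 + x^5/5 + 3*x^4/2 + x^3 + 3*x^2/2 + 2*x at the endpoints):
  F(1) − F(−1) = 67/10 − (3/10) = 32/5.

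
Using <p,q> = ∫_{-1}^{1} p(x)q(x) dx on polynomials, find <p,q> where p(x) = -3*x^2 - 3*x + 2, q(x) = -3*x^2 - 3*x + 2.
<p,q> = 48/5

Expand the product: p(x)·q(x) = 9*x^4 + 18*x^3 - 3*x^2 - 12*x + 4.
∫_{-1}^{1} of each monomial x^k gives [2/(k+1) if k even, 0 if k odd]. Integrating term-by-term (or equivalently evaluating the antiderivative F(x) = 9*x^5/5 + 9*x^4/2 - x^3 - 6*x^2 + 4*x at the endpoints):
  F(1) − F(−1) = 33/10 − (-63/10) = 48/5.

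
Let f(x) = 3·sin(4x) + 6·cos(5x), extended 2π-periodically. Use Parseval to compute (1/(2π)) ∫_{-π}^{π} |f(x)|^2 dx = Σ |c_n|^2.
Σ |c_n|^2 = 45/2

Expand |f|^2 and use orthogonality of {sin(nx), cos(mx)} on [-π, π]:
  ∫_{-π}^{π} sin(nx)^2 dx = π, ∫ cos(mx)^2 dx = π, and cross terms integrate to 0.
So ∫_{-π}^{π} f(x)^2 dx = 3^2 · π + 6^2 · π = (9 + 36)π.
Divide by 2π: (9 + 36)/2 = 45/2.
By Parseval, this equals Σ |c_n|^2.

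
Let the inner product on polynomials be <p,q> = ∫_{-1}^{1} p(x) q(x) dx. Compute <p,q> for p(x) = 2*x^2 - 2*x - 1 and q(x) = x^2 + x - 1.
<p,q> = -8/15

Expand the product: p(x)·q(x) = 2*x^4 - 5*x^2 + x + 1.
∫_{-1}^{1} of each monomial x^k gives [2/(k+1) if k even, 0 if k odd]. Integrating term-by-term (or equivalently evaluating the antiderivative F(x) = 2*x^5/5 - 5*x^3/3 + x^2/2 + x at the endpoints):
  F(1) − F(−1) = 7/30 − (23/30) = -8/15.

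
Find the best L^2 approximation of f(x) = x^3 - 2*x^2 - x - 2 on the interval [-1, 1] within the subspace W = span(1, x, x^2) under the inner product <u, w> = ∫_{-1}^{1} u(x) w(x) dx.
g(x) = -2*x^2 - 2*x/5 - 2

The best approximation g ∈ W is the orthogonal projection of f onto W. Writing g = a_0 + a_1 x + a_2 x^2, the coefficients solve the normal equations G · a = b where
  G_{ij} = <φ_i, φ_j> and b_i = <f, φ_i>, with φ_0 = 1, φ_1 = x, φ_2 = x^2.
G =
  [2, 0, 2/3]
  [0, 2/3, 0]
  [2/3, 0, 2/5],
b = (-16/3, -4/15, -32/15).
Solving gives a_0 = -2, a_1 = -2/5, a_2 = -2, so
  g(x) = -2*x^2 - 2*x/5 - 2.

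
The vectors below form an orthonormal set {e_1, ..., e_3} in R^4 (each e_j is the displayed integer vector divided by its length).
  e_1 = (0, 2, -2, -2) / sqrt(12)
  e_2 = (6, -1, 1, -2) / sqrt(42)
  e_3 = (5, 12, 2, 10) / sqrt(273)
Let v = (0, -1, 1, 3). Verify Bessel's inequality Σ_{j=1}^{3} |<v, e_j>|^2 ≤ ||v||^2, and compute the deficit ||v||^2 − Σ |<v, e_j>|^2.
Σ |<v, e_j>|^2 = 397/39; ||v||^2 = 11; deficit = 32/39

Write each e_j = u_j / sqrt(<u_j, u_j>) where u_j is the displayed integer vector. Then <v, e_j> = <v, u_j> / sqrt(<u_j, u_j>), so |<v, e_j>|^2 = <v, u_j>^2 / <u_j, u_j>.
Coefficients: <v, e_1> = -10/sqrt(12), <v, e_2> = -4/sqrt(42), <v, e_3> = 20/sqrt(273).
Square and sum: Σ |<v, e_j>|^2 = 397/39.
Compute ||v||^2 = v·v = 11.
Deficit = 11 − 397/39 = 32/39 ≥ 0, confirming Bessel's inequality. (The deficit equals ||v − Σ <v,e_j> e_j||^2, the squared distance from v to span{e_j}.)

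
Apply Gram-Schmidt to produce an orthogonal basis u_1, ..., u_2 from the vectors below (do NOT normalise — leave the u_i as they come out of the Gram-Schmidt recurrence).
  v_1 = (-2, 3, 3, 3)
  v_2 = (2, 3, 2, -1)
Orthogonal basis:
  u_1 = (-2, 3, 3, 3)
  u_2 = (78/31, 69/31, 38/31, -55/31)

Apply the Gram-Schmidt recurrence
  u_1 = v_1
  u_i = v_i − Σ_{j<i} ((v_i · u_j) / (u_j · u_j)) · u_j.

Step by step this gives:
  u_1 = (-2, 3, 3, 3)
  u_2 = (78/31, 69/31, 38/31, -55/31)

Orthogonality check:
  u_2 · u_1 = 0 (should be 0)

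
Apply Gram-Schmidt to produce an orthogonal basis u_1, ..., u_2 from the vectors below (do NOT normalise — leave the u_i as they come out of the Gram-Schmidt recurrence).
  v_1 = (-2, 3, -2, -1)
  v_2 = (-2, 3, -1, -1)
Orthogonal basis:
  u_1 = (-2, 3, -2, -1)
  u_2 = (-2/9, 1/3, 7/9, -1/9)

Apply the Gram-Schmidt recurrence
  u_1 = v_1
  u_i = v_i − Σ_{j<i} ((v_i · u_j) / (u_j · u_j)) · u_j.

Step by step this gives:
  u_1 = (-2, 3, -2, -1)
  u_2 = (-2/9, 1/3, 7/9, -1/9)

Orthogonality check:
  u_2 · u_1 = 0 (should be 0)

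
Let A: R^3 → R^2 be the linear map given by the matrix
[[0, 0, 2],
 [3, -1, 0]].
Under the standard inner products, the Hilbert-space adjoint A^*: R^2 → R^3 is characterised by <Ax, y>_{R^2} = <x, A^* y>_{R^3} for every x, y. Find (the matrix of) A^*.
A^* = A^T =
[[0, 3],
 [0, -1],
 [2, 0]]

For real matrices with standard dot products, the defining identity <Ax, y> = <x, A^* y> gives (Ax)^T y = x^T (A^*) y, i.e. x^T A^T y = x^T (A^*) y. Since this holds for all x, y, we must have A^* = A^T. Therefore
A^* =
[[0, 3],
 [0, -1],
 [2, 0]].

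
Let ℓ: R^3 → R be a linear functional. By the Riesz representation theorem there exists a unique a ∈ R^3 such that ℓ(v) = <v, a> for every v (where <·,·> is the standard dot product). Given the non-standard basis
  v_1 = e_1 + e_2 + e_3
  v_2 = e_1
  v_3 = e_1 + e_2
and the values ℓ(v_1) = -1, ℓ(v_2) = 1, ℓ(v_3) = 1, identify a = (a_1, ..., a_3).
a = (1, 0, -2)

Write a = (a_1, ..., a_3) in the standard basis. For each basis vector v_i, ℓ(v_i) = <v_i, a> is a linear equation in the a_j's. Collect the n equations into a matrix system V a = ℓ, where row i of V is v_i (expressed in the standard basis). Since V is invertible (lower-triangular with 1s on the diagonal, up to permutation), solve by back-substitution:
  V =
[[1, 1, 1],
 [1, 0, 0],
 [1, 1, 0]]
  V a = (-1, 1, 1)
Solving gives a = (1, 0, -2).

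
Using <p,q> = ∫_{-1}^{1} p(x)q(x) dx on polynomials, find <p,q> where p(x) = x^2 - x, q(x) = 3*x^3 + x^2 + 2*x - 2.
<p,q> = -52/15

Expand the product: p(x)·q(x) = 3*x^5 - 2*x^4 + x^3 - 4*x^2 + 2*x.
∫_{-1}^{1} of each monomial x^k gives [2/(k+1) if k even, 0 if k odd]. Integrating term-by-term (or equivalently evaluating the antiderivative F(x) = x^6/2 - 2*x^5/5 + x^4/4 - 4*x^3/3 + x^2 at the endpoints):
  F(1) − F(−1) = 1/60 − (209/60) = -52/15.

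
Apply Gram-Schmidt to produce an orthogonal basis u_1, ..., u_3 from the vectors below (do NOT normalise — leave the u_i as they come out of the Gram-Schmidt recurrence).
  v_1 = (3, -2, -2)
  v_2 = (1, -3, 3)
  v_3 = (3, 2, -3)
Orthogonal basis:
  u_1 = (3, -2, -2)
  u_2 = (8/17, -45/17, 57/17)
  u_3 = (222/157, 407/314, 259/314)

Apply the Gram-Schmidt recurrence
  u_1 = v_1
  u_i = v_i − Σ_{j<i} ((v_i · u_j) / (u_j · u_j)) · u_j.

Step by step this gives:
  u_1 = (3, -2, -2)
  u_2 = (8/17, -45/17, 57/17)
  u_3 = (222/157, 407/314, 259/314)

Orthogonality check:
  u_2 · u_1 = 0 (should be 0)
  u_3 · u_1 = 0 (should be 0)
  u_3 · u_2 = 0 (should be 0)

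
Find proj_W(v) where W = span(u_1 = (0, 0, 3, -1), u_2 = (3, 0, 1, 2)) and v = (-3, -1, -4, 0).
proj_W(v) = (-354/139, 0, -583/139, -81/139)

Set up U = [u_1 | ... | u_2] ∈ R^(4×2). The projector onto W = col(U) is P = U (U^T U)^(-1) U^T.
Compute U^T U =
  [10, 1]
  [1, 14],
and U^T v = (-12, -13).
Solve U^T U · c = U^T v for the coefficients: c = (-155/139, -118/139). The projection is proj_W(v) = U c.
Check: (v - proj_W(v)) · u_1 = 0  (should be 0).
Check: (v - proj_W(v)) · u_2 = 0  (should be 0).
Result: proj_W(v) = (-354/139, 0, -583/139, -81/139).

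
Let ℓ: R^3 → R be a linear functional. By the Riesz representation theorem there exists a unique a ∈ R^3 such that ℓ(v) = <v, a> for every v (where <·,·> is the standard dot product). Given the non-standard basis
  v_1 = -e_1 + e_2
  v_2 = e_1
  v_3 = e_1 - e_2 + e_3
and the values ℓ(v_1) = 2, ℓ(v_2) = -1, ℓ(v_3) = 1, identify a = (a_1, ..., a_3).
a = (-1, 1, 3)

Write a = (a_1, ..., a_3) in the standard basis. For each basis vector v_i, ℓ(v_i) = <v_i, a> is a linear equation in the a_j's. Collect the n equations into a matrix system V a = ℓ, where row i of V is v_i (expressed in the standard basis). Since V is invertible (lower-triangular with 1s on the diagonal, up to permutation), solve by back-substitution:
  V =
[[-1, 1, 0],
 [1, 0, 0],
 [1, -1, 1]]
  V a = (2, -1, 1)
Solving gives a = (-1, 1, 3).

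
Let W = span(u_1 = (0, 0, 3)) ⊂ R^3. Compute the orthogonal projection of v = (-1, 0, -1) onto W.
proj_W(v) = (0, 0, -1)

Set up U = [u_1 | ... | u_1] ∈ R^(3×1). The projector onto W = col(U) is P = U (U^T U)^(-1) U^T.
Compute U^T U =
  [9],
and U^T v = (-3).
Solve U^T U · c = U^T v for the coefficients: c = (-1/3). The projection is proj_W(v) = U c.
Check: (v - proj_W(v)) · u_1 = 0  (should be 0).
Result: proj_W(v) = (0, 0, -1).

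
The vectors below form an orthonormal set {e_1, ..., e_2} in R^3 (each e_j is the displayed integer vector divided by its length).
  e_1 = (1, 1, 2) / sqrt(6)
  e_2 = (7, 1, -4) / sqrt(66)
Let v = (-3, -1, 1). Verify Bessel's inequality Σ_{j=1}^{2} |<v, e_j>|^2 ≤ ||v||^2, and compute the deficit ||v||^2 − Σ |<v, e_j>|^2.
Σ |<v, e_j>|^2 = 120/11; ||v||^2 = 11; deficit = 1/11

Write each e_j = u_j / sqrt(<u_j, u_j>) where u_j is the displayed integer vector. Then <v, e_j> = <v, u_j> / sqrt(<u_j, u_j>), so |<v, e_j>|^2 = <v, u_j>^2 / <u_j, u_j>.
Coefficients: <v, e_1> = -2/sqrt(6), <v, e_2> = -26/sqrt(66).
Square and sum: Σ |<v, e_j>|^2 = 120/11.
Compute ||v||^2 = v·v = 11.
Deficit = 11 − 120/11 = 1/11 ≥ 0, confirming Bessel's inequality. (The deficit equals ||v − Σ <v,e_j> e_j||^2, the squared distance from v to span{e_j}.)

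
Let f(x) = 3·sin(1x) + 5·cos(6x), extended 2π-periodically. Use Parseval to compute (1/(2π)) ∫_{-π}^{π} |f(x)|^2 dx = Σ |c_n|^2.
Σ |c_n|^2 = 17

Expand |f|^2 and use orthogonality of {sin(nx), cos(mx)} on [-π, π]:
  ∫_{-π}^{π} sin(nx)^2 dx = π, ∫ cos(mx)^2 dx = π, and cross terms integrate to 0.
So ∫_{-π}^{π} f(x)^2 dx = 3^2 · π + 5^2 · π = (9 + 25)π.
Divide by 2π: (9 + 25)/2 = 17.
By Parseval, this equals Σ |c_n|^2.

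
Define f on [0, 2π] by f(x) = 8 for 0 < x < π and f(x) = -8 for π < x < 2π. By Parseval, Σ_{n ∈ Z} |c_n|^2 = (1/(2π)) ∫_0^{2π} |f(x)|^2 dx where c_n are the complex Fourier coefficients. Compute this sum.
Σ |c_n|^2 = 64

Parseval equates the L^2 energy of f (normalised by 1/(2π)) with the ℓ^2 sum of its Fourier coefficients: (1/(2π)) ∫_0^{2π} |f|^2 = Σ |c_n|^2.
Compute the left side: (1/(2π)) [∫_0^π 8^2 dx + ∫_π^{2π} (-8)^2 dx] = (1/(2π)) · (64π + 64π) = (64 + 64)/2 = 64.
So Σ_{n ∈ Z} |c_n|^2 = 64.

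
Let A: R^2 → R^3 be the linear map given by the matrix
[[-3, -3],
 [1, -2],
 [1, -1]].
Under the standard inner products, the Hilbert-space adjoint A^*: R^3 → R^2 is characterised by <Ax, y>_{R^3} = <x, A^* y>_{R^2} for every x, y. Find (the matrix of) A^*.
A^* = A^T =
[[-3, 1, 1],
 [-3, -2, -1]]

For real matrices with standard dot products, the defining identity <Ax, y> = <x, A^* y> gives (Ax)^T y = x^T (A^*) y, i.e. x^T A^T y = x^T (A^*) y. Since this holds for all x, y, we must have A^* = A^T. Therefore
A^* =
[[-3, 1, 1],
 [-3, -2, -1]].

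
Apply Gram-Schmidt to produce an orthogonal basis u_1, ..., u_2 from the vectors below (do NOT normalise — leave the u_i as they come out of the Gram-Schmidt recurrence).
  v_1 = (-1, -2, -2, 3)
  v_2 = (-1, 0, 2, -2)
Orthogonal basis:
  u_1 = (-1, -2, -2, 3)
  u_2 = (-3/2, -1, 1, -1/2)

Apply the Gram-Schmidt recurrence
  u_1 = v_1
  u_i = v_i − Σ_{j<i} ((v_i · u_j) / (u_j · u_j)) · u_j.

Step by step this gives:
  u_1 = (-1, -2, -2, 3)
  u_2 = (-3/2, -1, 1, -1/2)

Orthogonality check:
  u_2 · u_1 = 0 (should be 0)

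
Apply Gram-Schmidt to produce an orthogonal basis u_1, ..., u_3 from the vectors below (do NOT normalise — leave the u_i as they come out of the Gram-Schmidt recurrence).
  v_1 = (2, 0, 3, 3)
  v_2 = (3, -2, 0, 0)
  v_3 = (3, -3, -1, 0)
Orthogonal basis:
  u_1 = (2, 0, 3, 3)
  u_2 = (27/11, -2, -9/11, -9/11)
  u_3 = (-42/125, -63/125, -97/250, 153/250)

Apply the Gram-Schmidt recurrence
  u_1 = v_1
  u_i = v_i − Σ_{j<i} ((v_i · u_j) / (u_j · u_j)) · u_j.

Step by step this gives:
  u_1 = (2, 0, 3, 3)
  u_2 = (27/11, -2, -9/11, -9/11)
  u_3 = (-42/125, -63/125, -97/250, 153/250)

Orthogonality check:
  u_2 · u_1 = 0 (should be 0)
  u_3 · u_1 = 0 (should be 0)
  u_3 · u_2 = 0 (should be 0)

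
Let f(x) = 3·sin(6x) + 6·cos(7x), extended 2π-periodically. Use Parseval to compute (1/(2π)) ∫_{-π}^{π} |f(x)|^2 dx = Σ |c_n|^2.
Σ |c_n|^2 = 45/2

Expand |f|^2 and use orthogonality of {sin(nx), cos(mx)} on [-π, π]:
  ∫_{-π}^{π} sin(nx)^2 dx = π, ∫ cos(mx)^2 dx = π, and cross terms integrate to 0.
So ∫_{-π}^{π} f(x)^2 dx = 3^2 · π + 6^2 · π = (9 + 36)π.
Divide by 2π: (9 + 36)/2 = 45/2.
By Parseval, this equals Σ |c_n|^2.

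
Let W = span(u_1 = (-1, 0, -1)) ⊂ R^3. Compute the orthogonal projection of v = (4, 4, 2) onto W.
proj_W(v) = (3, 0, 3)

Set up U = [u_1 | ... | u_1] ∈ R^(3×1). The projector onto W = col(U) is P = U (U^T U)^(-1) U^T.
Compute U^T U =
  [2],
and U^T v = (-6).
Solve U^T U · c = U^T v for the coefficients: c = (-3). The projection is proj_W(v) = U c.
Check: (v - proj_W(v)) · u_1 = 0  (should be 0).
Result: proj_W(v) = (3, 0, 3).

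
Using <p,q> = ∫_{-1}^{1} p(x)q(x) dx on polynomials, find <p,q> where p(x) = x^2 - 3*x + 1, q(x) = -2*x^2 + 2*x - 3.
<p,q> = -212/15

Expand the product: p(x)·q(x) = -2*x^4 + 8*x^3 - 11*x^2 + 11*x - 3.
∫_{-1}^{1} of each monomial x^k gives [2/(k+1) if k even, 0 if k odd]. Integrating term-by-term (or equivalently evaluating the antiderivative F(x) = -2*x^5/5 + 2*x^4 - 11*x^3/3 + 11*x^2/2 - 3*x at the endpoints):
  F(1) − F(−1) = 13/30 − (437/30) = -212/15.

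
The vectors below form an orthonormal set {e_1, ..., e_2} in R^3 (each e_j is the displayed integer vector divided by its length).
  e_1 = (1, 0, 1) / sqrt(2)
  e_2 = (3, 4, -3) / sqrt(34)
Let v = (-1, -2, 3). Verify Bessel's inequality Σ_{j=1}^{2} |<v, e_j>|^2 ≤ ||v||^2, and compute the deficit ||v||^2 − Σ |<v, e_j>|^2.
Σ |<v, e_j>|^2 = 234/17; ||v||^2 = 14; deficit = 4/17

Write each e_j = u_j / sqrt(<u_j, u_j>) where u_j is the displayed integer vector. Then <v, e_j> = <v, u_j> / sqrt(<u_j, u_j>), so |<v, e_j>|^2 = <v, u_j>^2 / <u_j, u_j>.
Coefficients: <v, e_1> = 2/sqrt(2), <v, e_2> = -20/sqrt(34).
Square and sum: Σ |<v, e_j>|^2 = 234/17.
Compute ||v||^2 = v·v = 14.
Deficit = 14 − 234/17 = 4/17 ≥ 0, confirming Bessel's inequality. (The deficit equals ||v − Σ <v,e_j> e_j||^2, the squared distance from v to span{e_j}.)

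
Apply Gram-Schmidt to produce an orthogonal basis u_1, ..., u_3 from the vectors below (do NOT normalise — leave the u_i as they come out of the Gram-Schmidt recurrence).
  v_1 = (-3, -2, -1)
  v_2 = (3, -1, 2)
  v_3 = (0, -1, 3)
Orthogonal basis:
  u_1 = (-3, -2, -1)
  u_2 = (15/14, -16/7, 19/14)
  u_3 = (-24/23, 72/115, 216/115)

Apply the Gram-Schmidt recurrence
  u_1 = v_1
  u_i = v_i − Σ_{j<i} ((v_i · u_j) / (u_j · u_j)) · u_j.

Step by step this gives:
  u_1 = (-3, -2, -1)
  u_2 = (15/14, -16/7, 19/14)
  u_3 = (-24/23, 72/115, 216/115)

Orthogonality check:
  u_2 · u_1 = 0 (should be 0)
  u_3 · u_1 = 0 (should be 0)
  u_3 · u_2 = 0 (should be 0)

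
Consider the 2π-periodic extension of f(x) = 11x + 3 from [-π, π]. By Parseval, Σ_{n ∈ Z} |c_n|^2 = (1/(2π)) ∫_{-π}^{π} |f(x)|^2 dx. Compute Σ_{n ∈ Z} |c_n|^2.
Σ |c_n|^2 = 121π^2/3 + 9

Expand and integrate term by term over [-π, π]:
  ∫ (11x)^2 dx = 121·(2π^3/3); ∫ 2·11·(3)·x dx = 0 (odd integrand); ∫ 3^2 dx = 9·2π.
So (1/(2π)) ∫_{-π}^{π} (11x + 3)^2 dx = 121π^2/3 + 9 = 121π^2/3 + 9.
Parseval ⇒ Σ |c_n|^2 = 121π^2/3 + 9.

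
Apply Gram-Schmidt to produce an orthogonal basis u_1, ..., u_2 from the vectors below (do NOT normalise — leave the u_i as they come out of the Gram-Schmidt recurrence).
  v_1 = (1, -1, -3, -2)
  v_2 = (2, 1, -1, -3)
Orthogonal basis:
  u_1 = (1, -1, -3, -2)
  u_2 = (4/3, 5/3, 1, -5/3)

Apply the Gram-Schmidt recurrence
  u_1 = v_1
  u_i = v_i − Σ_{j<i} ((v_i · u_j) / (u_j · u_j)) · u_j.

Step by step this gives:
  u_1 = (1, -1, -3, -2)
  u_2 = (4/3, 5/3, 1, -5/3)

Orthogonality check:
  u_2 · u_1 = 0 (should be 0)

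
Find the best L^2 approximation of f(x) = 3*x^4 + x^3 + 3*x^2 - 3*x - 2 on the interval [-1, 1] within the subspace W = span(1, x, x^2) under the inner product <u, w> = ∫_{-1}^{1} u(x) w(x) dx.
g(x) = 39*x^2/7 - 12*x/5 - 79/35

The best approximation g ∈ W is the orthogonal projection of f onto W. Writing g = a_0 + a_1 x + a_2 x^2, the coefficients solve the normal equations G · a = b where
  G_{ij} = <φ_i, φ_j> and b_i = <f, φ_i>, with φ_0 = 1, φ_1 = x, φ_2 = x^2.
G =
  [2, 0, 2/3]
  [0, 2/3, 0]
  [2/3, 0, 2/5],
b = (-4/5, -8/5, 76/105).
Solving gives a_0 = -79/35, a_1 = -12/5, a_2 = 39/7, so
  g(x) = 39*x^2/7 - 12*x/5 - 79/35.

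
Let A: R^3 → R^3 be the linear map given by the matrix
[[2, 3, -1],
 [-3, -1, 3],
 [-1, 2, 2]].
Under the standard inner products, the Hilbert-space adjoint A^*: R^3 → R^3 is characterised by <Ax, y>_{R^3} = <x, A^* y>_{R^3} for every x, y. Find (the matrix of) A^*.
A^* = A^T =
[[2, -3, -1],
 [3, -1, 2],
 [-1, 3, 2]]

For real matrices with standard dot products, the defining identity <Ax, y> = <x, A^* y> gives (Ax)^T y = x^T (A^*) y, i.e. x^T A^T y = x^T (A^*) y. Since this holds for all x, y, we must have A^* = A^T. Therefore
A^* =
[[2, -3, -1],
 [3, -1, 2],
 [-1, 3, 2]].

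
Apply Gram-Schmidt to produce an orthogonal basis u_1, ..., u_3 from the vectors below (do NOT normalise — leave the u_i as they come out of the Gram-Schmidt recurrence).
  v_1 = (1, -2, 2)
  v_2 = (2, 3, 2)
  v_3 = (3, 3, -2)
Orthogonal basis:
  u_1 = (1, -2, 2)
  u_2 = (2, 3, 2)
  u_3 = (380/153, -76/153, -266/153)

Apply the Gram-Schmidt recurrence
  u_1 = v_1
  u_i = v_i − Σ_{j<i} ((v_i · u_j) / (u_j · u_j)) · u_j.

Step by step this gives:
  u_1 = (1, -2, 2)
  u_2 = (2, 3, 2)
  u_3 = (380/153, -76/153, -266/153)

Orthogonality check:
  u_2 · u_1 = 0 (should be 0)
  u_3 · u_1 = 0 (should be 0)
  u_3 · u_2 = 0 (should be 0)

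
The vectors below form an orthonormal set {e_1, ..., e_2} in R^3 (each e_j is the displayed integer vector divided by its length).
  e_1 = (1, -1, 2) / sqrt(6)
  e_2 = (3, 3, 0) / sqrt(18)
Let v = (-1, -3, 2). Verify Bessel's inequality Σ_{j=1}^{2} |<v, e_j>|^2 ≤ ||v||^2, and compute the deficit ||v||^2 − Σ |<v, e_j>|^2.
Σ |<v, e_j>|^2 = 14; ||v||^2 = 14; deficit = 0

Write each e_j = u_j / sqrt(<u_j, u_j>) where u_j is the displayed integer vector. Then <v, e_j> = <v, u_j> / sqrt(<u_j, u_j>), so |<v, e_j>|^2 = <v, u_j>^2 / <u_j, u_j>.
Coefficients: <v, e_1> = 6/sqrt(6), <v, e_2> = -12/sqrt(18).
Square and sum: Σ |<v, e_j>|^2 = 14.
Compute ||v||^2 = v·v = 14.
Deficit = 14 − 14 = 0 ≥ 0, confirming Bessel's inequality. (The deficit equals ||v − Σ <v,e_j> e_j||^2, the squared distance from v to span{e_j}.)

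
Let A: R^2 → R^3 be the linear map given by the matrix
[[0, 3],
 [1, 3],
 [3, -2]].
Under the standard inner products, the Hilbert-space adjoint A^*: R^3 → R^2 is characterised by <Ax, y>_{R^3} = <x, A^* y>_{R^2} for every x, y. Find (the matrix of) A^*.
A^* = A^T =
[[0, 1, 3],
 [3, 3, -2]]

For real matrices with standard dot products, the defining identity <Ax, y> = <x, A^* y> gives (Ax)^T y = x^T (A^*) y, i.e. x^T A^T y = x^T (A^*) y. Since this holds for all x, y, we must have A^* = A^T. Therefore
A^* =
[[0, 1, 3],
 [3, 3, -2]].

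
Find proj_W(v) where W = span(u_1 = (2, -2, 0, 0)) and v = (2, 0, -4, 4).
proj_W(v) = (1, -1, 0, 0)

Set up U = [u_1 | ... | u_1] ∈ R^(4×1). The projector onto W = col(U) is P = U (U^T U)^(-1) U^T.
Compute U^T U =
  [8],
and U^T v = (4).
Solve U^T U · c = U^T v for the coefficients: c = (1/2). The projection is proj_W(v) = U c.
Check: (v - proj_W(v)) · u_1 = 0  (should be 0).
Result: proj_W(v) = (1, -1, 0, 0).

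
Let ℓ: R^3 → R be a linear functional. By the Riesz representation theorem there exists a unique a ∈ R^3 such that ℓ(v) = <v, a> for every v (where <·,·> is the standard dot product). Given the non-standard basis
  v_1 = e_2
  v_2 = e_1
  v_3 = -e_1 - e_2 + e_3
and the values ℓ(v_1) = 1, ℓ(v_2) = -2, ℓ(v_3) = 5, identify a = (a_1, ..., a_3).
a = (-2, 1, 4)

Write a = (a_1, ..., a_3) in the standard basis. For each basis vector v_i, ℓ(v_i) = <v_i, a> is a linear equation in the a_j's. Collect the n equations into a matrix system V a = ℓ, where row i of V is v_i (expressed in the standard basis). Since V is invertible (lower-triangular with 1s on the diagonal, up to permutation), solve by back-substitution:
  V =
[[0, 1, 0],
 [1, 0, 0],
 [-1, -1, 1]]
  V a = (1, -2, 5)
Solving gives a = (-2, 1, 4).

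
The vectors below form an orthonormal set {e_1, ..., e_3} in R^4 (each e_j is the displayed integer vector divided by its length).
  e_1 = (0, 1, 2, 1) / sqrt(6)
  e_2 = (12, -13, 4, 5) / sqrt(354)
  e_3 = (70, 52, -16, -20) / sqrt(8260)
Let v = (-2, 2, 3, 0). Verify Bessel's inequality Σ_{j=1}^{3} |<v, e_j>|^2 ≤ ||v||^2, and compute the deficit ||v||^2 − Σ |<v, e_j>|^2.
Σ |<v, e_j>|^2 = 78/5; ||v||^2 = 17; deficit = 7/5

Write each e_j = u_j / sqrt(<u_j, u_j>) where u_j is the displayed integer vector. Then <v, e_j> = <v, u_j> / sqrt(<u_j, u_j>), so |<v, e_j>|^2 = <v, u_j>^2 / <u_j, u_j>.
Coefficients: <v, e_1> = 8/sqrt(6), <v, e_2> = -38/sqrt(354), <v, e_3> = -84/sqrt(8260).
Square and sum: Σ |<v, e_j>|^2 = 78/5.
Compute ||v||^2 = v·v = 17.
Deficit = 17 − 78/5 = 7/5 ≥ 0, confirming Bessel's inequality. (The deficit equals ||v − Σ <v,e_j> e_j||^2, the squared distance from v to span{e_j}.)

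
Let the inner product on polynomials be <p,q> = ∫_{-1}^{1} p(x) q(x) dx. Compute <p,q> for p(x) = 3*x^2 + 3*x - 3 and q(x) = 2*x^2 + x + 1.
<p,q> = -18/5

Expand the product: p(x)·q(x) = 6*x^4 + 9*x^3 - 3.
∫_{-1}^{1} of each monomial x^k gives [2/(k+1) if k even, 0 if k odd]. Integrating term-by-term (or equivalently evaluating the antiderivative F(x) = 6*x^5/5 + 9*x^4/4 - 3*x at the endpoints):
  F(1) − F(−1) = 9/20 − (81/20) = -18/5.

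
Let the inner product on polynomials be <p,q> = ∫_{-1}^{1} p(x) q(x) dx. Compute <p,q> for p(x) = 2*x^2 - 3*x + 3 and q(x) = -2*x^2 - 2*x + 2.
<p,q> = 196/15

Expand the product: p(x)·q(x) = -4*x^4 + 2*x^3 + 4*x^2 - 12*x + 6.
∫_{-1}^{1} of each monomial x^k gives [2/(k+1) if k even, 0 if k odd]. Integrating term-by-term (or equivalently evaluating the antiderivative F(x) = -4*x^5/5 + x^4/2 + 4*x^3/3 - 6*x^2 + 6*x at the endpoints):
  F(1) − F(−1) = 31/30 − (-361/30) = 196/15.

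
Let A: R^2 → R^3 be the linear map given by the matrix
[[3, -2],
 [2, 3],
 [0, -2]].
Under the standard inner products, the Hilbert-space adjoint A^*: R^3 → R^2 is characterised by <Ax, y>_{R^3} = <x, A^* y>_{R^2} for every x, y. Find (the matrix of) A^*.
A^* = A^T =
[[3, 2, 0],
 [-2, 3, -2]]

For real matrices with standard dot products, the defining identity <Ax, y> = <x, A^* y> gives (Ax)^T y = x^T (A^*) y, i.e. x^T A^T y = x^T (A^*) y. Since this holds for all x, y, we must have A^* = A^T. Therefore
A^* =
[[3, 2, 0],
 [-2, 3, -2]].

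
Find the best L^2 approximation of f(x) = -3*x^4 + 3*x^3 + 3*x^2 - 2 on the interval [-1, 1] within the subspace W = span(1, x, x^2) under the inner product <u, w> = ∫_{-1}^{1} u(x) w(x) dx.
g(x) = 3*x^2/7 + 9*x/5 - 61/35

The best approximation g ∈ W is the orthogonal projection of f onto W. Writing g = a_0 + a_1 x + a_2 x^2, the coefficients solve the normal equations G · a = b where
  G_{ij} = <φ_i, φ_j> and b_i = <f, φ_i>, with φ_0 = 1, φ_1 = x, φ_2 = x^2.
G =
  [2, 0, 2/3]
  [0, 2/3, 0]
  [2/3, 0, 2/5],
b = (-16/5, 6/5, -104/105).
Solving gives a_0 = -61/35, a_1 = 9/5, a_2 = 3/7, so
  g(x) = 3*x^2/7 + 9*x/5 - 61/35.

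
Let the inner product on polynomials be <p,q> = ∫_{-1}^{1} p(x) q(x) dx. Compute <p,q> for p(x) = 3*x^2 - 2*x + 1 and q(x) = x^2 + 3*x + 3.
<p,q> = 148/15

Expand the product: p(x)·q(x) = 3*x^4 + 7*x^3 + 4*x^2 - 3*x + 3.
∫_{-1}^{1} of each monomial x^k gives [2/(k+1) if k even, 0 if k odd]. Integrating term-by-term (or equivalently evaluating the antiderivative F(x) = 3*x^5/5 + 7*x^4/4 + 4*x^3/3 - 3*x^2/2 + 3*x at the endpoints):
  F(1) − F(−1) = 311/60 − (-281/60) = 148/15.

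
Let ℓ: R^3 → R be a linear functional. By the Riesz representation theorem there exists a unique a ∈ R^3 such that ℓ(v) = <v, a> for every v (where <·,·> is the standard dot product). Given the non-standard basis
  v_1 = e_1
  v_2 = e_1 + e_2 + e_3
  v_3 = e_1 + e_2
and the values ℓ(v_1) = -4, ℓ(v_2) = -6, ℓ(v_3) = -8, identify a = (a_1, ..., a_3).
a = (-4, -4, 2)

Write a = (a_1, ..., a_3) in the standard basis. For each basis vector v_i, ℓ(v_i) = <v_i, a> is a linear equation in the a_j's. Collect the n equations into a matrix system V a = ℓ, where row i of V is v_i (expressed in the standard basis). Since V is invertible (lower-triangular with 1s on the diagonal, up to permutation), solve by back-substitution:
  V =
[[1, 0, 0],
 [1, 1, 1],
 [1, 1, 0]]
  V a = (-4, -6, -8)
Solving gives a = (-4, -4, 2).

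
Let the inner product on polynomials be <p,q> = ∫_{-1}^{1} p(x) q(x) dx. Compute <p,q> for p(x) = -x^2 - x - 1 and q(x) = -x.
<p,q> = 2/3

Expand the product: p(x)·q(x) = x^3 + x^2 + x.
∫_{-1}^{1} of each monomial x^k gives [2/(k+1) if k even, 0 if k odd]. Integrating term-by-term (or equivalently evaluating the antiderivative F(x) = x^4/4 + x^3/3 + x^2/2 at the endpoints):
  F(1) − F(−1) = 13/12 − (5/12) = 2/3.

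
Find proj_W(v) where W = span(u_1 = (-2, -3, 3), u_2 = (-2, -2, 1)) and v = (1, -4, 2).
proj_W(v) = (-16/29, -56/29, 88/29)

Set up U = [u_1 | ... | u_2] ∈ R^(3×2). The projector onto W = col(U) is P = U (U^T U)^(-1) U^T.
Compute U^T U =
  [22, 13]
  [13, 9],
and U^T v = (16, 8).
Solve U^T U · c = U^T v for the coefficients: c = (40/29, -32/29). The projection is proj_W(v) = U c.
Check: (v - proj_W(v)) · u_1 = 0  (should be 0).
Check: (v - proj_W(v)) · u_2 = 0  (should be 0).
Result: proj_W(v) = (-16/29, -56/29, 88/29).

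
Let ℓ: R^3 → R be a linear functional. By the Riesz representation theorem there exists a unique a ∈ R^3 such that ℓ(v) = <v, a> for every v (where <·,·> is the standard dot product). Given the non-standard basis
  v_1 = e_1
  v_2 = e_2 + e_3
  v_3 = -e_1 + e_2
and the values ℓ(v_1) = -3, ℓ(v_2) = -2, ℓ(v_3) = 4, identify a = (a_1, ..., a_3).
a = (-3, 1, -3)

Write a = (a_1, ..., a_3) in the standard basis. For each basis vector v_i, ℓ(v_i) = <v_i, a> is a linear equation in the a_j's. Collect the n equations into a matrix system V a = ℓ, where row i of V is v_i (expressed in the standard basis). Since V is invertible (lower-triangular with 1s on the diagonal, up to permutation), solve by back-substitution:
  V =
[[1, 0, 0],
 [0, 1, 1],
 [-1, 1, 0]]
  V a = (-3, -2, 4)
Solving gives a = (-3, 1, -3).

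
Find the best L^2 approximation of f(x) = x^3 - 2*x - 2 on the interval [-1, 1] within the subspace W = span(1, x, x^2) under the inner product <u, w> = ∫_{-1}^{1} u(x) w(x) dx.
g(x) = -7*x/5 - 2

The best approximation g ∈ W is the orthogonal projection of f onto W. Writing g = a_0 + a_1 x + a_2 x^2, the coefficients solve the normal equations G · a = b where
  G_{ij} = <φ_i, φ_j> and b_i = <f, φ_i>, with φ_0 = 1, φ_1 = x, φ_2 = x^2.
G =
  [2, 0, 2/3]
  [0, 2/3, 0]
  [2/3, 0, 2/5],
b = (-4, -14/15, -4/3).
Solving gives a_0 = -2, a_1 = -7/5, a_2 = 0, so
  g(x) = -7*x/5 - 2.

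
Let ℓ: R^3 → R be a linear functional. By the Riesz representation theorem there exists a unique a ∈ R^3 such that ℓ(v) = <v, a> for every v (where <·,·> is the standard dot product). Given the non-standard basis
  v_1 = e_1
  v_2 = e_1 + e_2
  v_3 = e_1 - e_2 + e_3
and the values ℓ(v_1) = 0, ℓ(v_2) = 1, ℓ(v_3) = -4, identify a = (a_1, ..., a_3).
a = (0, 1, -3)

Write a = (a_1, ..., a_3) in the standard basis. For each basis vector v_i, ℓ(v_i) = <v_i, a> is a linear equation in the a_j's. Collect the n equations into a matrix system V a = ℓ, where row i of V is v_i (expressed in the standard basis). Since V is invertible (lower-triangular with 1s on the diagonal, up to permutation), solve by back-substitution:
  V =
[[1, 0, 0],
 [1, 1, 0],
 [1, -1, 1]]
  V a = (0, 1, -4)
Solving gives a = (0, 1, -3).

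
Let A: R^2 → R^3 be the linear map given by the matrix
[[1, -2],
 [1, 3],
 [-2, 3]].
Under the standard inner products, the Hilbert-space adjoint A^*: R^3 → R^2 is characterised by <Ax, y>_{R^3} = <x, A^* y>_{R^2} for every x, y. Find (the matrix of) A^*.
A^* = A^T =
[[1, 1, -2],
 [-2, 3, 3]]

For real matrices with standard dot products, the defining identity <Ax, y> = <x, A^* y> gives (Ax)^T y = x^T (A^*) y, i.e. x^T A^T y = x^T (A^*) y. Since this holds for all x, y, we must have A^* = A^T. Therefore
A^* =
[[1, 1, -2],
 [-2, 3, 3]].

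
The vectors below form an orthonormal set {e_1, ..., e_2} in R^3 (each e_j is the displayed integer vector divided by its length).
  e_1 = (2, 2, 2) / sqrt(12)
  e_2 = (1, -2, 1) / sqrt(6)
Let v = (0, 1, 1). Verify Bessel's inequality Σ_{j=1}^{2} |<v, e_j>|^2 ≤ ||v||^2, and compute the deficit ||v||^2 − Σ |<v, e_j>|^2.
Σ |<v, e_j>|^2 = 3/2; ||v||^2 = 2; deficit = 1/2

Write each e_j = u_j / sqrt(<u_j, u_j>) where u_j is the displayed integer vector. Then <v, e_j> = <v, u_j> / sqrt(<u_j, u_j>), so |<v, e_j>|^2 = <v, u_j>^2 / <u_j, u_j>.
Coefficients: <v, e_1> = 4/sqrt(12), <v, e_2> = -1/sqrt(6).
Square and sum: Σ |<v, e_j>|^2 = 3/2.
Compute ||v||^2 = v·v = 2.
Deficit = 2 − 3/2 = 1/2 ≥ 0, confirming Bessel's inequality. (The deficit equals ||v − Σ <v,e_j> e_j||^2, the squared distance from v to span{e_j}.)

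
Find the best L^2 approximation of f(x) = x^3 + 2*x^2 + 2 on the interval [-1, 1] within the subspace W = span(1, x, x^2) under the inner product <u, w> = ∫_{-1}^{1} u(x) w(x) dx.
g(x) = 2*x^2 + 3*x/5 + 2

The best approximation g ∈ W is the orthogonal projection of f onto W. Writing g = a_0 + a_1 x + a_2 x^2, the coefficients solve the normal equations G · a = b where
  G_{ij} = <φ_i, φ_j> and b_i = <f, φ_i>, with φ_0 = 1, φ_1 = x, φ_2 = x^2.
G =
  [2, 0, 2/3]
  [0, 2/3, 0]
  [2/3, 0, 2/5],
b = (16/3, 2/5, 32/15).
Solving gives a_0 = 2, a_1 = 3/5, a_2 = 2, so
  g(x) = 2*x^2 + 3*x/5 + 2.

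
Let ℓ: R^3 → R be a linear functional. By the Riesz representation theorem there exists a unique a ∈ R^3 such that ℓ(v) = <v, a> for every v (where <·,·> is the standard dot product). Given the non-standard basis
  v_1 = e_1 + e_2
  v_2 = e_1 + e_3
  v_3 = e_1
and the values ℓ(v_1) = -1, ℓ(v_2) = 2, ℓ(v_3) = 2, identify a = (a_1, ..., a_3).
a = (2, -3, 0)

Write a = (a_1, ..., a_3) in the standard basis. For each basis vector v_i, ℓ(v_i) = <v_i, a> is a linear equation in the a_j's. Collect the n equations into a matrix system V a = ℓ, where row i of V is v_i (expressed in the standard basis). Since V is invertible (lower-triangular with 1s on the diagonal, up to permutation), solve by back-substitution:
  V =
[[1, 1, 0],
 [1, 0, 1],
 [1, 0, 0]]
  V a = (-1, 2, 2)
Solving gives a = (2, -3, 0).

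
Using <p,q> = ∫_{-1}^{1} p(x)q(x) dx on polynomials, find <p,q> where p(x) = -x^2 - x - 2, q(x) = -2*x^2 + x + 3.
<p,q> = -56/5

Expand the product: p(x)·q(x) = 2*x^4 + x^3 - 5*x - 6.
∫_{-1}^{1} of each monomial x^k gives [2/(k+1) if k even, 0 if k odd]. Integrating term-by-term (or equivalently evaluating the antiderivative F(x) = 2*x^5/5 + x^4/4 - 5*x^2/2 - 6*x at the endpoints):
  F(1) − F(−1) = -157/20 − (67/20) = -56/5.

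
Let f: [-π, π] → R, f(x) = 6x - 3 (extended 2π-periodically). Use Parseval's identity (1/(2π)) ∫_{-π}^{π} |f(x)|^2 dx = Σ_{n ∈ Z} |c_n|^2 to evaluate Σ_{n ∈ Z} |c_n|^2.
Σ |c_n|^2 = 12π^2 + 9

Expand and integrate term by term over [-π, π]:
  ∫ (6x)^2 dx = 36·(2π^3/3); ∫ 2·6·(-3)·x dx = 0 (odd integrand); ∫ (-3)^2 dx = 9·2π.
So (1/(2π)) ∫_{-π}^{π} (6x - 3)^2 dx = 36π^2/3 + 9 = 12π^2 + 9.
Parseval ⇒ Σ |c_n|^2 = 12π^2 + 9.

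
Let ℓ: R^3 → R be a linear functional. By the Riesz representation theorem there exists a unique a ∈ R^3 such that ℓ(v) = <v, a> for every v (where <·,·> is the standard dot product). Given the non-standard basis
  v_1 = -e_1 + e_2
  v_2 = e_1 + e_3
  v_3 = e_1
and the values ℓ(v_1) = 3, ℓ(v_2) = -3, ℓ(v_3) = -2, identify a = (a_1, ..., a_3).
a = (-2, 1, -1)

Write a = (a_1, ..., a_3) in the standard basis. For each basis vector v_i, ℓ(v_i) = <v_i, a> is a linear equation in the a_j's. Collect the n equations into a matrix system V a = ℓ, where row i of V is v_i (expressed in the standard basis). Since V is invertible (lower-triangular with 1s on the diagonal, up to permutation), solve by back-substitution:
  V =
[[-1, 1, 0],
 [1, 0, 1],
 [1, 0, 0]]
  V a = (3, -3, -2)
Solving gives a = (-2, 1, -1).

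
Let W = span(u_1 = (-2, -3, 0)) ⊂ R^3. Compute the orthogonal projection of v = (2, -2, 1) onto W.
proj_W(v) = (-4/13, -6/13, 0)

Set up U = [u_1 | ... | u_1] ∈ R^(3×1). The projector onto W = col(U) is P = U (U^T U)^(-1) U^T.
Compute U^T U =
  [13],
and U^T v = (2).
Solve U^T U · c = U^T v for the coefficients: c = (2/13). The projection is proj_W(v) = U c.
Check: (v - proj_W(v)) · u_1 = 0  (should be 0).
Result: proj_W(v) = (-4/13, -6/13, 0).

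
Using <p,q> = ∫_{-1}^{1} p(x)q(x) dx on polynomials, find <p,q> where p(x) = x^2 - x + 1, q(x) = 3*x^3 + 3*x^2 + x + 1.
<p,q> = 4

Expand the product: p(x)·q(x) = 3*x^5 + x^3 + 3*x^2 + 1.
∫_{-1}^{1} of each monomial x^k gives [2/(k+1) if k even, 0 if k odd]. Integrating term-by-term (or equivalently evaluating the antiderivative F(x) = x^6/2 + x^4/4 + x^3 + x at the endpoints):
  F(1) − F(−1) = 11/4 − (-5/4) = 4.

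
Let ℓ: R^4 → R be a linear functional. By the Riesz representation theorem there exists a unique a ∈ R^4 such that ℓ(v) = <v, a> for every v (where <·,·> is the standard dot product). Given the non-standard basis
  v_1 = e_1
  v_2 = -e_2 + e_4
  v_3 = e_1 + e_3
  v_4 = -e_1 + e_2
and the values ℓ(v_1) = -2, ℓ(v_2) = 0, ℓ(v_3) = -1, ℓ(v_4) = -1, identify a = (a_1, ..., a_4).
a = (-2, -3, 1, -3)

Write a = (a_1, ..., a_4) in the standard basis. For each basis vector v_i, ℓ(v_i) = <v_i, a> is a linear equation in the a_j's. Collect the n equations into a matrix system V a = ℓ, where row i of V is v_i (expressed in the standard basis). Since V is invertible (lower-triangular with 1s on the diagonal, up to permutation), solve by back-substitution:
  V =
[[1, 0, 0, 0],
 [0, -1, 0, 1],
 [1, 0, 1, 0],
 [-1, 1, 0, 0]]
  V a = (-2, 0, -1, -1)
Solving gives a = (-2, -3, 1, -3).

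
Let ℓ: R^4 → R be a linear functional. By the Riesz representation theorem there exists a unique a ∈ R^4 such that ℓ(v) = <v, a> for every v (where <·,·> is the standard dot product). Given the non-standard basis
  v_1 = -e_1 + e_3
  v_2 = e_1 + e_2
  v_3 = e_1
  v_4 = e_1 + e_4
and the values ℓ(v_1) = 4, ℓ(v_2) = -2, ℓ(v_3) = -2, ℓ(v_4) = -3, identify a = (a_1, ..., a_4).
a = (-2, 0, 2, -1)

Write a = (a_1, ..., a_4) in the standard basis. For each basis vector v_i, ℓ(v_i) = <v_i, a> is a linear equation in the a_j's. Collect the n equations into a matrix system V a = ℓ, where row i of V is v_i (expressed in the standard basis). Since V is invertible (lower-triangular with 1s on the diagonal, up to permutation), solve by back-substitution:
  V =
[[-1, 0, 1, 0],
 [1, 1, 0, 0],
 [1, 0, 0, 0],
 [1, 0, 0, 1]]
  V a = (4, -2, -2, -3)
Solving gives a = (-2, 0, 2, -1).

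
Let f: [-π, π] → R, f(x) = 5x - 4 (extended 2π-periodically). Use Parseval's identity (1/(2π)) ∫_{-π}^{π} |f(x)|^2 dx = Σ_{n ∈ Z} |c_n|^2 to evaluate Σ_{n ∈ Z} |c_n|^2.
Σ |c_n|^2 = 25π^2/3 + 16

Expand and integrate term by term over [-π, π]:
  ∫ (5x)^2 dx = 25·(2π^3/3); ∫ 2·5·(-4)·x dx = 0 (odd integrand); ∫ (-4)^2 dx = 16·2π.
So (1/(2π)) ∫_{-π}^{π} (5x - 4)^2 dx = 25π^2/3 + 16 = 25π^2/3 + 16.
Parseval ⇒ Σ |c_n|^2 = 25π^2/3 + 16.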